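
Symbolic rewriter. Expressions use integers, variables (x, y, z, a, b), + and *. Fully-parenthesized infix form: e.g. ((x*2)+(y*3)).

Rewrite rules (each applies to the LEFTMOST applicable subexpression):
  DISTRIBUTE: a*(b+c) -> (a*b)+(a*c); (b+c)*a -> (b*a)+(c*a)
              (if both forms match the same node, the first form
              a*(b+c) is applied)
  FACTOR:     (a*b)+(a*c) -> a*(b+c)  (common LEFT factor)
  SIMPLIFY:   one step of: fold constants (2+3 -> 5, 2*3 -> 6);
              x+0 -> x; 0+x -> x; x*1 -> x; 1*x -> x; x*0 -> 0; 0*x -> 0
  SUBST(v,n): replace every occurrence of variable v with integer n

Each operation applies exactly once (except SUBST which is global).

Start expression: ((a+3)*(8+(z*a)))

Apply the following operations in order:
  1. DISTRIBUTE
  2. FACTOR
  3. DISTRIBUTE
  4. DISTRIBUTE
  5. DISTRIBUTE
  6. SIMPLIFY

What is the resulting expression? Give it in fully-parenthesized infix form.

Answer: (((a*8)+24)+((a*(z*a))+(3*(z*a))))

Derivation:
Start: ((a+3)*(8+(z*a)))
Apply DISTRIBUTE at root (target: ((a+3)*(8+(z*a)))): ((a+3)*(8+(z*a))) -> (((a+3)*8)+((a+3)*(z*a)))
Apply FACTOR at root (target: (((a+3)*8)+((a+3)*(z*a)))): (((a+3)*8)+((a+3)*(z*a))) -> ((a+3)*(8+(z*a)))
Apply DISTRIBUTE at root (target: ((a+3)*(8+(z*a)))): ((a+3)*(8+(z*a))) -> (((a+3)*8)+((a+3)*(z*a)))
Apply DISTRIBUTE at L (target: ((a+3)*8)): (((a+3)*8)+((a+3)*(z*a))) -> (((a*8)+(3*8))+((a+3)*(z*a)))
Apply DISTRIBUTE at R (target: ((a+3)*(z*a))): (((a*8)+(3*8))+((a+3)*(z*a))) -> (((a*8)+(3*8))+((a*(z*a))+(3*(z*a))))
Apply SIMPLIFY at LR (target: (3*8)): (((a*8)+(3*8))+((a*(z*a))+(3*(z*a)))) -> (((a*8)+24)+((a*(z*a))+(3*(z*a))))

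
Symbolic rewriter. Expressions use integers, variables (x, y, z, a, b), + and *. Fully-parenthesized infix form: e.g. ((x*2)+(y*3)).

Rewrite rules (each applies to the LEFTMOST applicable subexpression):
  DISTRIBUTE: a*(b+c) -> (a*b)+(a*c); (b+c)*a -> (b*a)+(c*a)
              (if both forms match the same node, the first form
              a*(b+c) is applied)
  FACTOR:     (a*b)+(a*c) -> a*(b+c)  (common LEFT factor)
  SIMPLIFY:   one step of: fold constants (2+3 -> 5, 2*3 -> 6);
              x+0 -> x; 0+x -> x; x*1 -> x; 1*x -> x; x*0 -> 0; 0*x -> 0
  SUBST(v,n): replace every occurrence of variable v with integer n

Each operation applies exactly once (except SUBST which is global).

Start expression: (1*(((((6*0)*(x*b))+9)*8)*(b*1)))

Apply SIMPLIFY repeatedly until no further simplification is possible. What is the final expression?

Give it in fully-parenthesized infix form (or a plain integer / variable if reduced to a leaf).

Start: (1*(((((6*0)*(x*b))+9)*8)*(b*1)))
Step 1: at root: (1*(((((6*0)*(x*b))+9)*8)*(b*1))) -> (((((6*0)*(x*b))+9)*8)*(b*1)); overall: (1*(((((6*0)*(x*b))+9)*8)*(b*1))) -> (((((6*0)*(x*b))+9)*8)*(b*1))
Step 2: at LLLL: (6*0) -> 0; overall: (((((6*0)*(x*b))+9)*8)*(b*1)) -> ((((0*(x*b))+9)*8)*(b*1))
Step 3: at LLL: (0*(x*b)) -> 0; overall: ((((0*(x*b))+9)*8)*(b*1)) -> (((0+9)*8)*(b*1))
Step 4: at LL: (0+9) -> 9; overall: (((0+9)*8)*(b*1)) -> ((9*8)*(b*1))
Step 5: at L: (9*8) -> 72; overall: ((9*8)*(b*1)) -> (72*(b*1))
Step 6: at R: (b*1) -> b; overall: (72*(b*1)) -> (72*b)
Fixed point: (72*b)

Answer: (72*b)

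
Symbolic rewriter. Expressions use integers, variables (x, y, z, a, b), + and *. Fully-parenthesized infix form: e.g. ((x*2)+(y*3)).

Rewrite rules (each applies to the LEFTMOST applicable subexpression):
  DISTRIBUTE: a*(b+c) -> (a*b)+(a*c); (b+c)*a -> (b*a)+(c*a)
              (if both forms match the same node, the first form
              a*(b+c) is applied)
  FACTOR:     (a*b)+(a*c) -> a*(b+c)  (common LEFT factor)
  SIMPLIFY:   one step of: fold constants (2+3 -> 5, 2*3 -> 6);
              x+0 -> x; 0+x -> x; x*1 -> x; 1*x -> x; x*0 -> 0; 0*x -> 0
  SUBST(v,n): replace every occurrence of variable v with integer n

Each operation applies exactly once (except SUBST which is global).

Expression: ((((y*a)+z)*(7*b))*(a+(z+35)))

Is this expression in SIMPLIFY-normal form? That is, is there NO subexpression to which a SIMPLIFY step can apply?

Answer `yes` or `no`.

Answer: yes

Derivation:
Expression: ((((y*a)+z)*(7*b))*(a+(z+35)))
Scanning for simplifiable subexpressions (pre-order)...
  at root: ((((y*a)+z)*(7*b))*(a+(z+35))) (not simplifiable)
  at L: (((y*a)+z)*(7*b)) (not simplifiable)
  at LL: ((y*a)+z) (not simplifiable)
  at LLL: (y*a) (not simplifiable)
  at LR: (7*b) (not simplifiable)
  at R: (a+(z+35)) (not simplifiable)
  at RR: (z+35) (not simplifiable)
Result: no simplifiable subexpression found -> normal form.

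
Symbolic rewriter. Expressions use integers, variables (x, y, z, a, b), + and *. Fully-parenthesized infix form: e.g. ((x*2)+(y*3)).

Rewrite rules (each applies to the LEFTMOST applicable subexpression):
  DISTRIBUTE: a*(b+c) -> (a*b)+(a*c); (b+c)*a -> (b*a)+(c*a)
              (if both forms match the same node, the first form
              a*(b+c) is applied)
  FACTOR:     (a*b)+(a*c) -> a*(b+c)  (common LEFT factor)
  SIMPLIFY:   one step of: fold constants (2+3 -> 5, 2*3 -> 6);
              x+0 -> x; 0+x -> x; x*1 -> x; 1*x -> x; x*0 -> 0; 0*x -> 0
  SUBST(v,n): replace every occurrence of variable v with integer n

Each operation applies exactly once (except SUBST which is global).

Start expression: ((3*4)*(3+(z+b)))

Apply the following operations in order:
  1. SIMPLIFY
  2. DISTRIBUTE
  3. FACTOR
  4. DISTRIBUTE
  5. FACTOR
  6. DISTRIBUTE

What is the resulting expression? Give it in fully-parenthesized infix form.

Answer: ((12*3)+(12*(z+b)))

Derivation:
Start: ((3*4)*(3+(z+b)))
Apply SIMPLIFY at L (target: (3*4)): ((3*4)*(3+(z+b))) -> (12*(3+(z+b)))
Apply DISTRIBUTE at root (target: (12*(3+(z+b)))): (12*(3+(z+b))) -> ((12*3)+(12*(z+b)))
Apply FACTOR at root (target: ((12*3)+(12*(z+b)))): ((12*3)+(12*(z+b))) -> (12*(3+(z+b)))
Apply DISTRIBUTE at root (target: (12*(3+(z+b)))): (12*(3+(z+b))) -> ((12*3)+(12*(z+b)))
Apply FACTOR at root (target: ((12*3)+(12*(z+b)))): ((12*3)+(12*(z+b))) -> (12*(3+(z+b)))
Apply DISTRIBUTE at root (target: (12*(3+(z+b)))): (12*(3+(z+b))) -> ((12*3)+(12*(z+b)))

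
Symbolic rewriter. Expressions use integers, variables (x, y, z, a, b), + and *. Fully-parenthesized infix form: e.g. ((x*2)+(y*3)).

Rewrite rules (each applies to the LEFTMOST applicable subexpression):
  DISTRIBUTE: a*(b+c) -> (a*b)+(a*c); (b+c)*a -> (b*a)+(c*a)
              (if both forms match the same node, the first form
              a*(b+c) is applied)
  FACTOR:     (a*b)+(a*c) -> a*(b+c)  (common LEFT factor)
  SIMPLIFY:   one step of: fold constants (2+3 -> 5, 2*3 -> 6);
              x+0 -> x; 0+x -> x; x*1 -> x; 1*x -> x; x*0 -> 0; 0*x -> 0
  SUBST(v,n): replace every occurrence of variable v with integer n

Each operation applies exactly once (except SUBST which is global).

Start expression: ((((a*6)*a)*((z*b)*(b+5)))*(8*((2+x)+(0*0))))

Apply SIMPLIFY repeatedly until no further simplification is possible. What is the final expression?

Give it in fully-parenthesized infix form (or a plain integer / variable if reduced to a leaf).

Answer: ((((a*6)*a)*((z*b)*(b+5)))*(8*(2+x)))

Derivation:
Start: ((((a*6)*a)*((z*b)*(b+5)))*(8*((2+x)+(0*0))))
Step 1: at RRR: (0*0) -> 0; overall: ((((a*6)*a)*((z*b)*(b+5)))*(8*((2+x)+(0*0)))) -> ((((a*6)*a)*((z*b)*(b+5)))*(8*((2+x)+0)))
Step 2: at RR: ((2+x)+0) -> (2+x); overall: ((((a*6)*a)*((z*b)*(b+5)))*(8*((2+x)+0))) -> ((((a*6)*a)*((z*b)*(b+5)))*(8*(2+x)))
Fixed point: ((((a*6)*a)*((z*b)*(b+5)))*(8*(2+x)))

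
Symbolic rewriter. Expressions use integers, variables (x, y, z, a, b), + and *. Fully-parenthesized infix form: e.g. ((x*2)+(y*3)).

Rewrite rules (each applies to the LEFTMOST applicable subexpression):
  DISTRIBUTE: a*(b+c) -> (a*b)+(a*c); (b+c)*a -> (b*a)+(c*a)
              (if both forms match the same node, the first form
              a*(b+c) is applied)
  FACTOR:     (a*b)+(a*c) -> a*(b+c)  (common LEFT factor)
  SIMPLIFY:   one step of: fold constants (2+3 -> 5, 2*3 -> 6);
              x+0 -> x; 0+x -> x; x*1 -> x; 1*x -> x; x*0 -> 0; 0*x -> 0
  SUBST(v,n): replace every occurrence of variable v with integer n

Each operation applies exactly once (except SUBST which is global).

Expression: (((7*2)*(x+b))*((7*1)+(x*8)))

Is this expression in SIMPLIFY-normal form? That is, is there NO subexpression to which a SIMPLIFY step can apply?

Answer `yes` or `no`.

Answer: no

Derivation:
Expression: (((7*2)*(x+b))*((7*1)+(x*8)))
Scanning for simplifiable subexpressions (pre-order)...
  at root: (((7*2)*(x+b))*((7*1)+(x*8))) (not simplifiable)
  at L: ((7*2)*(x+b)) (not simplifiable)
  at LL: (7*2) (SIMPLIFIABLE)
  at LR: (x+b) (not simplifiable)
  at R: ((7*1)+(x*8)) (not simplifiable)
  at RL: (7*1) (SIMPLIFIABLE)
  at RR: (x*8) (not simplifiable)
Found simplifiable subexpr at path LL: (7*2)
One SIMPLIFY step would give: ((14*(x+b))*((7*1)+(x*8)))
-> NOT in normal form.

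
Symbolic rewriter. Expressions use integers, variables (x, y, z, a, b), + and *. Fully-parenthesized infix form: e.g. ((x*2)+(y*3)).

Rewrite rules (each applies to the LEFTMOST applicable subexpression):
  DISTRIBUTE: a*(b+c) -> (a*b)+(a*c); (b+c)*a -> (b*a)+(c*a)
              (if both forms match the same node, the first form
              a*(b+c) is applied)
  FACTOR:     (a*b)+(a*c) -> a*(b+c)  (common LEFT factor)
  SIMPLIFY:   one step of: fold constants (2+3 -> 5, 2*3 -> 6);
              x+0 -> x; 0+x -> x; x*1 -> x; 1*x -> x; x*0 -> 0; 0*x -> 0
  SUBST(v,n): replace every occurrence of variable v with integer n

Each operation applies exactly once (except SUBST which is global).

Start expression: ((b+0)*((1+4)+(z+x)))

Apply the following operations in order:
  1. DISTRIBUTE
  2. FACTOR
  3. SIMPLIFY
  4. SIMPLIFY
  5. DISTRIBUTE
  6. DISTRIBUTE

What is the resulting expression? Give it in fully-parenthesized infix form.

Start: ((b+0)*((1+4)+(z+x)))
Apply DISTRIBUTE at root (target: ((b+0)*((1+4)+(z+x)))): ((b+0)*((1+4)+(z+x))) -> (((b+0)*(1+4))+((b+0)*(z+x)))
Apply FACTOR at root (target: (((b+0)*(1+4))+((b+0)*(z+x)))): (((b+0)*(1+4))+((b+0)*(z+x))) -> ((b+0)*((1+4)+(z+x)))
Apply SIMPLIFY at L (target: (b+0)): ((b+0)*((1+4)+(z+x))) -> (b*((1+4)+(z+x)))
Apply SIMPLIFY at RL (target: (1+4)): (b*((1+4)+(z+x))) -> (b*(5+(z+x)))
Apply DISTRIBUTE at root (target: (b*(5+(z+x)))): (b*(5+(z+x))) -> ((b*5)+(b*(z+x)))
Apply DISTRIBUTE at R (target: (b*(z+x))): ((b*5)+(b*(z+x))) -> ((b*5)+((b*z)+(b*x)))

Answer: ((b*5)+((b*z)+(b*x)))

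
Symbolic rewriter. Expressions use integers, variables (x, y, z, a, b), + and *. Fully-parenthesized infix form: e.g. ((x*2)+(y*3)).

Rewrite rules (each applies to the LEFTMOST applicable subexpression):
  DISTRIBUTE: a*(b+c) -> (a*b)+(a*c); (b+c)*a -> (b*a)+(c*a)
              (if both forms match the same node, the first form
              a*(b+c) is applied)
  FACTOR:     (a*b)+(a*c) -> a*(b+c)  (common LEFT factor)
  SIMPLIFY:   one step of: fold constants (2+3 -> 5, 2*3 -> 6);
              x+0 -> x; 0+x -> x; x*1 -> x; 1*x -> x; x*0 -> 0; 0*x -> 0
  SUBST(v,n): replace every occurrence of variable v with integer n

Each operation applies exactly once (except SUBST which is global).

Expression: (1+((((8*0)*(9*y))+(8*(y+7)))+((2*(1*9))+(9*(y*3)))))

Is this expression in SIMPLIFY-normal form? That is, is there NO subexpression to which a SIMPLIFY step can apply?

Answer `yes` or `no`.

Expression: (1+((((8*0)*(9*y))+(8*(y+7)))+((2*(1*9))+(9*(y*3)))))
Scanning for simplifiable subexpressions (pre-order)...
  at root: (1+((((8*0)*(9*y))+(8*(y+7)))+((2*(1*9))+(9*(y*3))))) (not simplifiable)
  at R: ((((8*0)*(9*y))+(8*(y+7)))+((2*(1*9))+(9*(y*3)))) (not simplifiable)
  at RL: (((8*0)*(9*y))+(8*(y+7))) (not simplifiable)
  at RLL: ((8*0)*(9*y)) (not simplifiable)
  at RLLL: (8*0) (SIMPLIFIABLE)
  at RLLR: (9*y) (not simplifiable)
  at RLR: (8*(y+7)) (not simplifiable)
  at RLRR: (y+7) (not simplifiable)
  at RR: ((2*(1*9))+(9*(y*3))) (not simplifiable)
  at RRL: (2*(1*9)) (not simplifiable)
  at RRLR: (1*9) (SIMPLIFIABLE)
  at RRR: (9*(y*3)) (not simplifiable)
  at RRRR: (y*3) (not simplifiable)
Found simplifiable subexpr at path RLLL: (8*0)
One SIMPLIFY step would give: (1+(((0*(9*y))+(8*(y+7)))+((2*(1*9))+(9*(y*3)))))
-> NOT in normal form.

Answer: no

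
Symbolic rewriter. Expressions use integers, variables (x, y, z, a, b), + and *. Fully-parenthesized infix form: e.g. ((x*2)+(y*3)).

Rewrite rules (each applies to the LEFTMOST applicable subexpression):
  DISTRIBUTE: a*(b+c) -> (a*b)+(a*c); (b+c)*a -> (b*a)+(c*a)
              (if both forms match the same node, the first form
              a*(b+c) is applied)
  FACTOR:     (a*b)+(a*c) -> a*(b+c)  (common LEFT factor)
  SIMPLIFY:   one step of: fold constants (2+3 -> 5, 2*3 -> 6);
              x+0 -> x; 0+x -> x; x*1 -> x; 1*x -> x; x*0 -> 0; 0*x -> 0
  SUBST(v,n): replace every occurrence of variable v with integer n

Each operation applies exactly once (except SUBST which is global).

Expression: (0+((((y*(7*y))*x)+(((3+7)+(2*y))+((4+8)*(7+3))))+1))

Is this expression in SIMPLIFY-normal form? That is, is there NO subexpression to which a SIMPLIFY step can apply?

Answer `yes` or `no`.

Answer: no

Derivation:
Expression: (0+((((y*(7*y))*x)+(((3+7)+(2*y))+((4+8)*(7+3))))+1))
Scanning for simplifiable subexpressions (pre-order)...
  at root: (0+((((y*(7*y))*x)+(((3+7)+(2*y))+((4+8)*(7+3))))+1)) (SIMPLIFIABLE)
  at R: ((((y*(7*y))*x)+(((3+7)+(2*y))+((4+8)*(7+3))))+1) (not simplifiable)
  at RL: (((y*(7*y))*x)+(((3+7)+(2*y))+((4+8)*(7+3)))) (not simplifiable)
  at RLL: ((y*(7*y))*x) (not simplifiable)
  at RLLL: (y*(7*y)) (not simplifiable)
  at RLLLR: (7*y) (not simplifiable)
  at RLR: (((3+7)+(2*y))+((4+8)*(7+3))) (not simplifiable)
  at RLRL: ((3+7)+(2*y)) (not simplifiable)
  at RLRLL: (3+7) (SIMPLIFIABLE)
  at RLRLR: (2*y) (not simplifiable)
  at RLRR: ((4+8)*(7+3)) (not simplifiable)
  at RLRRL: (4+8) (SIMPLIFIABLE)
  at RLRRR: (7+3) (SIMPLIFIABLE)
Found simplifiable subexpr at path root: (0+((((y*(7*y))*x)+(((3+7)+(2*y))+((4+8)*(7+3))))+1))
One SIMPLIFY step would give: ((((y*(7*y))*x)+(((3+7)+(2*y))+((4+8)*(7+3))))+1)
-> NOT in normal form.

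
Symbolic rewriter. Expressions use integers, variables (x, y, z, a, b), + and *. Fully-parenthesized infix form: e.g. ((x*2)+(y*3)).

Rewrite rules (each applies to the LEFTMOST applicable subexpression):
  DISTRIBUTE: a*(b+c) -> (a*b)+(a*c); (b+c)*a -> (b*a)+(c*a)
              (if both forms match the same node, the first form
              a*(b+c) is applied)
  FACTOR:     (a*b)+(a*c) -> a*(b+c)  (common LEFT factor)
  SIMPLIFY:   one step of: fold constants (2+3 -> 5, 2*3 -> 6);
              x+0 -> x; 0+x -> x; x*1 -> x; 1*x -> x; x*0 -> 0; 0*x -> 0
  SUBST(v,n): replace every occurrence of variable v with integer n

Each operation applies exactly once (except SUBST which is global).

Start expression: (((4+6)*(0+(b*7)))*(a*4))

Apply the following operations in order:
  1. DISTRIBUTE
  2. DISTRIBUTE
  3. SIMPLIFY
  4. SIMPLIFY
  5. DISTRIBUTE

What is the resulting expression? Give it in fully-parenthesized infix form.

Start: (((4+6)*(0+(b*7)))*(a*4))
Apply DISTRIBUTE at L (target: ((4+6)*(0+(b*7)))): (((4+6)*(0+(b*7)))*(a*4)) -> ((((4+6)*0)+((4+6)*(b*7)))*(a*4))
Apply DISTRIBUTE at root (target: ((((4+6)*0)+((4+6)*(b*7)))*(a*4))): ((((4+6)*0)+((4+6)*(b*7)))*(a*4)) -> ((((4+6)*0)*(a*4))+(((4+6)*(b*7))*(a*4)))
Apply SIMPLIFY at LL (target: ((4+6)*0)): ((((4+6)*0)*(a*4))+(((4+6)*(b*7))*(a*4))) -> ((0*(a*4))+(((4+6)*(b*7))*(a*4)))
Apply SIMPLIFY at L (target: (0*(a*4))): ((0*(a*4))+(((4+6)*(b*7))*(a*4))) -> (0+(((4+6)*(b*7))*(a*4)))
Apply DISTRIBUTE at RL (target: ((4+6)*(b*7))): (0+(((4+6)*(b*7))*(a*4))) -> (0+(((4*(b*7))+(6*(b*7)))*(a*4)))

Answer: (0+(((4*(b*7))+(6*(b*7)))*(a*4)))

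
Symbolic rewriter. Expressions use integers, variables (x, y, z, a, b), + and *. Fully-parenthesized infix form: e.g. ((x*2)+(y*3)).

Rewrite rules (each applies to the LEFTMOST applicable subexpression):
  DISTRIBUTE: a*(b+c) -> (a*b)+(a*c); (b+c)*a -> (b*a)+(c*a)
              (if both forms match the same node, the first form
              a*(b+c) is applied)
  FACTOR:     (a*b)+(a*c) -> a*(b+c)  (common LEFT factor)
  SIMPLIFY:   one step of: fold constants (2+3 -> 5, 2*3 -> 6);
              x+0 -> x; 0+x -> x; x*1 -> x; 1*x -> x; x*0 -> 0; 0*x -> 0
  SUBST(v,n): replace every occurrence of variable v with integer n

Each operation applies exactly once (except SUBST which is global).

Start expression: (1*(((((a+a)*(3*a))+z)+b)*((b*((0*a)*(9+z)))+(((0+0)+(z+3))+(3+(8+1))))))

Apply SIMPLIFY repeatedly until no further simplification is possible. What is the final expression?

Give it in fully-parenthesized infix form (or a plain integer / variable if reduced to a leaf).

Answer: (((((a+a)*(3*a))+z)+b)*((z+3)+12))

Derivation:
Start: (1*(((((a+a)*(3*a))+z)+b)*((b*((0*a)*(9+z)))+(((0+0)+(z+3))+(3+(8+1))))))
Step 1: at root: (1*(((((a+a)*(3*a))+z)+b)*((b*((0*a)*(9+z)))+(((0+0)+(z+3))+(3+(8+1)))))) -> (((((a+a)*(3*a))+z)+b)*((b*((0*a)*(9+z)))+(((0+0)+(z+3))+(3+(8+1))))); overall: (1*(((((a+a)*(3*a))+z)+b)*((b*((0*a)*(9+z)))+(((0+0)+(z+3))+(3+(8+1)))))) -> (((((a+a)*(3*a))+z)+b)*((b*((0*a)*(9+z)))+(((0+0)+(z+3))+(3+(8+1)))))
Step 2: at RLRL: (0*a) -> 0; overall: (((((a+a)*(3*a))+z)+b)*((b*((0*a)*(9+z)))+(((0+0)+(z+3))+(3+(8+1))))) -> (((((a+a)*(3*a))+z)+b)*((b*(0*(9+z)))+(((0+0)+(z+3))+(3+(8+1)))))
Step 3: at RLR: (0*(9+z)) -> 0; overall: (((((a+a)*(3*a))+z)+b)*((b*(0*(9+z)))+(((0+0)+(z+3))+(3+(8+1))))) -> (((((a+a)*(3*a))+z)+b)*((b*0)+(((0+0)+(z+3))+(3+(8+1)))))
Step 4: at RL: (b*0) -> 0; overall: (((((a+a)*(3*a))+z)+b)*((b*0)+(((0+0)+(z+3))+(3+(8+1))))) -> (((((a+a)*(3*a))+z)+b)*(0+(((0+0)+(z+3))+(3+(8+1)))))
Step 5: at R: (0+(((0+0)+(z+3))+(3+(8+1)))) -> (((0+0)+(z+3))+(3+(8+1))); overall: (((((a+a)*(3*a))+z)+b)*(0+(((0+0)+(z+3))+(3+(8+1))))) -> (((((a+a)*(3*a))+z)+b)*(((0+0)+(z+3))+(3+(8+1))))
Step 6: at RLL: (0+0) -> 0; overall: (((((a+a)*(3*a))+z)+b)*(((0+0)+(z+3))+(3+(8+1)))) -> (((((a+a)*(3*a))+z)+b)*((0+(z+3))+(3+(8+1))))
Step 7: at RL: (0+(z+3)) -> (z+3); overall: (((((a+a)*(3*a))+z)+b)*((0+(z+3))+(3+(8+1)))) -> (((((a+a)*(3*a))+z)+b)*((z+3)+(3+(8+1))))
Step 8: at RRR: (8+1) -> 9; overall: (((((a+a)*(3*a))+z)+b)*((z+3)+(3+(8+1)))) -> (((((a+a)*(3*a))+z)+b)*((z+3)+(3+9)))
Step 9: at RR: (3+9) -> 12; overall: (((((a+a)*(3*a))+z)+b)*((z+3)+(3+9))) -> (((((a+a)*(3*a))+z)+b)*((z+3)+12))
Fixed point: (((((a+a)*(3*a))+z)+b)*((z+3)+12))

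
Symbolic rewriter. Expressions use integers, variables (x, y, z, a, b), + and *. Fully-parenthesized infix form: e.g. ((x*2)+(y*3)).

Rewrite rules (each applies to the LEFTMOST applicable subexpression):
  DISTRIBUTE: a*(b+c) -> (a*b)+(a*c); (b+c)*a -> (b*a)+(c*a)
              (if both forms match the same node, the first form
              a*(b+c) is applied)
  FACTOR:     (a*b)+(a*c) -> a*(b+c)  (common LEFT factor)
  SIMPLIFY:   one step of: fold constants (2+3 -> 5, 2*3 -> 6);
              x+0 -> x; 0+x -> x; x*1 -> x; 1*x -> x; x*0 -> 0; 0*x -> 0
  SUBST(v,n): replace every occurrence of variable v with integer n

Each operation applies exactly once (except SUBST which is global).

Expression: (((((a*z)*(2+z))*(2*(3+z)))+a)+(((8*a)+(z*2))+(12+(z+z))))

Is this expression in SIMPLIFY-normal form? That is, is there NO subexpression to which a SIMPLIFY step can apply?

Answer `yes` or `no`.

Answer: yes

Derivation:
Expression: (((((a*z)*(2+z))*(2*(3+z)))+a)+(((8*a)+(z*2))+(12+(z+z))))
Scanning for simplifiable subexpressions (pre-order)...
  at root: (((((a*z)*(2+z))*(2*(3+z)))+a)+(((8*a)+(z*2))+(12+(z+z)))) (not simplifiable)
  at L: ((((a*z)*(2+z))*(2*(3+z)))+a) (not simplifiable)
  at LL: (((a*z)*(2+z))*(2*(3+z))) (not simplifiable)
  at LLL: ((a*z)*(2+z)) (not simplifiable)
  at LLLL: (a*z) (not simplifiable)
  at LLLR: (2+z) (not simplifiable)
  at LLR: (2*(3+z)) (not simplifiable)
  at LLRR: (3+z) (not simplifiable)
  at R: (((8*a)+(z*2))+(12+(z+z))) (not simplifiable)
  at RL: ((8*a)+(z*2)) (not simplifiable)
  at RLL: (8*a) (not simplifiable)
  at RLR: (z*2) (not simplifiable)
  at RR: (12+(z+z)) (not simplifiable)
  at RRR: (z+z) (not simplifiable)
Result: no simplifiable subexpression found -> normal form.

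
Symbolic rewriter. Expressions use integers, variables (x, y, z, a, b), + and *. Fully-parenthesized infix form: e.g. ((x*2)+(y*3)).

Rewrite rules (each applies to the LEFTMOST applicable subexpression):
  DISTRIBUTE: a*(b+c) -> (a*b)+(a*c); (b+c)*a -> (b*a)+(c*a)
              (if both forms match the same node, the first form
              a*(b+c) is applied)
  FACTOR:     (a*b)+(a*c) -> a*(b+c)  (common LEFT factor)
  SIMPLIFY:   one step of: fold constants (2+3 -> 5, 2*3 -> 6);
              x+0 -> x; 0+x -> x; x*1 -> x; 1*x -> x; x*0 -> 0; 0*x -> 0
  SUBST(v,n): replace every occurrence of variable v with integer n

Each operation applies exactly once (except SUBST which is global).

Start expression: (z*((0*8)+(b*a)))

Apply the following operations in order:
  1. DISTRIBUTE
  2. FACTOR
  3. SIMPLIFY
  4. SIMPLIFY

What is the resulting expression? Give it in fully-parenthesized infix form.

Answer: (z*(b*a))

Derivation:
Start: (z*((0*8)+(b*a)))
Apply DISTRIBUTE at root (target: (z*((0*8)+(b*a)))): (z*((0*8)+(b*a))) -> ((z*(0*8))+(z*(b*a)))
Apply FACTOR at root (target: ((z*(0*8))+(z*(b*a)))): ((z*(0*8))+(z*(b*a))) -> (z*((0*8)+(b*a)))
Apply SIMPLIFY at RL (target: (0*8)): (z*((0*8)+(b*a))) -> (z*(0+(b*a)))
Apply SIMPLIFY at R (target: (0+(b*a))): (z*(0+(b*a))) -> (z*(b*a))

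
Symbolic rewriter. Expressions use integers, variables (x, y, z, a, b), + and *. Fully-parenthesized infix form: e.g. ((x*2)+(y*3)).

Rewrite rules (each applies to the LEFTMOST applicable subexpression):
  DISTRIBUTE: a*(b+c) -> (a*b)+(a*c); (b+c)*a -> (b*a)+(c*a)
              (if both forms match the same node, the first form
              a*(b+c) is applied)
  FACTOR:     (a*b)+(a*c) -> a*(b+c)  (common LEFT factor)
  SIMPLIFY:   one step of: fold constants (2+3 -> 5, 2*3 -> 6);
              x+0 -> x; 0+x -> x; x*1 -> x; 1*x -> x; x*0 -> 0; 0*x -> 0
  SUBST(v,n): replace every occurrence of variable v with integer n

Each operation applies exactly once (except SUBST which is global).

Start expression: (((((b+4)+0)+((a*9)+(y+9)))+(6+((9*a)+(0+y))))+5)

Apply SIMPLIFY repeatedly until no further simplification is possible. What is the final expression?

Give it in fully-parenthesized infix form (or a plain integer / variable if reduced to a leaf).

Answer: ((((b+4)+((a*9)+(y+9)))+(6+((9*a)+y)))+5)

Derivation:
Start: (((((b+4)+0)+((a*9)+(y+9)))+(6+((9*a)+(0+y))))+5)
Step 1: at LLL: ((b+4)+0) -> (b+4); overall: (((((b+4)+0)+((a*9)+(y+9)))+(6+((9*a)+(0+y))))+5) -> ((((b+4)+((a*9)+(y+9)))+(6+((9*a)+(0+y))))+5)
Step 2: at LRRR: (0+y) -> y; overall: ((((b+4)+((a*9)+(y+9)))+(6+((9*a)+(0+y))))+5) -> ((((b+4)+((a*9)+(y+9)))+(6+((9*a)+y)))+5)
Fixed point: ((((b+4)+((a*9)+(y+9)))+(6+((9*a)+y)))+5)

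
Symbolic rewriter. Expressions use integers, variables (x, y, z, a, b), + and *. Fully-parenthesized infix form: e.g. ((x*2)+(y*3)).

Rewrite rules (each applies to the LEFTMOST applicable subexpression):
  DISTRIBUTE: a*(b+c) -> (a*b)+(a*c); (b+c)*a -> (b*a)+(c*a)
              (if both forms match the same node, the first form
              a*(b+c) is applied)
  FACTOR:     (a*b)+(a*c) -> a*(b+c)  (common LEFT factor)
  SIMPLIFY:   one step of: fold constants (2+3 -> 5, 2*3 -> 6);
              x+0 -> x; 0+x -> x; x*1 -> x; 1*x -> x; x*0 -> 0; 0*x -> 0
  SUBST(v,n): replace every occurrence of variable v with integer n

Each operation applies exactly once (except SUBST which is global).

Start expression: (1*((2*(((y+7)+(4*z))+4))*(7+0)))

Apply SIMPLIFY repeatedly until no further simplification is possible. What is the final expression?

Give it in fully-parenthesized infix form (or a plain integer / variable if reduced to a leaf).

Answer: ((2*(((y+7)+(4*z))+4))*7)

Derivation:
Start: (1*((2*(((y+7)+(4*z))+4))*(7+0)))
Step 1: at root: (1*((2*(((y+7)+(4*z))+4))*(7+0))) -> ((2*(((y+7)+(4*z))+4))*(7+0)); overall: (1*((2*(((y+7)+(4*z))+4))*(7+0))) -> ((2*(((y+7)+(4*z))+4))*(7+0))
Step 2: at R: (7+0) -> 7; overall: ((2*(((y+7)+(4*z))+4))*(7+0)) -> ((2*(((y+7)+(4*z))+4))*7)
Fixed point: ((2*(((y+7)+(4*z))+4))*7)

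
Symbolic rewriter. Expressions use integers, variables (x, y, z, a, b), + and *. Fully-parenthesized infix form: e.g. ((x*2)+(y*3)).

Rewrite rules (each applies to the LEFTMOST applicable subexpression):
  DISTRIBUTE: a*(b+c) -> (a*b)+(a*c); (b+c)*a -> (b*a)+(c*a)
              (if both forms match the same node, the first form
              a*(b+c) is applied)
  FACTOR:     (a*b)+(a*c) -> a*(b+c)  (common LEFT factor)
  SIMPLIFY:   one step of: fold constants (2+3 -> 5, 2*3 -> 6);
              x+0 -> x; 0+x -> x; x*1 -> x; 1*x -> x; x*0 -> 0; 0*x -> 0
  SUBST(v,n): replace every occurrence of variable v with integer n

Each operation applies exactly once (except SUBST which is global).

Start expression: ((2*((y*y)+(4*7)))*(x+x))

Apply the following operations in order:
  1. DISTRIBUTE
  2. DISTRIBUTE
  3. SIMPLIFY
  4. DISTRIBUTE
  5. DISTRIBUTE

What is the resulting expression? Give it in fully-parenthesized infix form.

Answer: ((((2*(y*y))*x)+((2*28)*x))+(((2*(y*y))+(2*(4*7)))*x))

Derivation:
Start: ((2*((y*y)+(4*7)))*(x+x))
Apply DISTRIBUTE at root (target: ((2*((y*y)+(4*7)))*(x+x))): ((2*((y*y)+(4*7)))*(x+x)) -> (((2*((y*y)+(4*7)))*x)+((2*((y*y)+(4*7)))*x))
Apply DISTRIBUTE at LL (target: (2*((y*y)+(4*7)))): (((2*((y*y)+(4*7)))*x)+((2*((y*y)+(4*7)))*x)) -> ((((2*(y*y))+(2*(4*7)))*x)+((2*((y*y)+(4*7)))*x))
Apply SIMPLIFY at LLRR (target: (4*7)): ((((2*(y*y))+(2*(4*7)))*x)+((2*((y*y)+(4*7)))*x)) -> ((((2*(y*y))+(2*28))*x)+((2*((y*y)+(4*7)))*x))
Apply DISTRIBUTE at L (target: (((2*(y*y))+(2*28))*x)): ((((2*(y*y))+(2*28))*x)+((2*((y*y)+(4*7)))*x)) -> ((((2*(y*y))*x)+((2*28)*x))+((2*((y*y)+(4*7)))*x))
Apply DISTRIBUTE at RL (target: (2*((y*y)+(4*7)))): ((((2*(y*y))*x)+((2*28)*x))+((2*((y*y)+(4*7)))*x)) -> ((((2*(y*y))*x)+((2*28)*x))+(((2*(y*y))+(2*(4*7)))*x))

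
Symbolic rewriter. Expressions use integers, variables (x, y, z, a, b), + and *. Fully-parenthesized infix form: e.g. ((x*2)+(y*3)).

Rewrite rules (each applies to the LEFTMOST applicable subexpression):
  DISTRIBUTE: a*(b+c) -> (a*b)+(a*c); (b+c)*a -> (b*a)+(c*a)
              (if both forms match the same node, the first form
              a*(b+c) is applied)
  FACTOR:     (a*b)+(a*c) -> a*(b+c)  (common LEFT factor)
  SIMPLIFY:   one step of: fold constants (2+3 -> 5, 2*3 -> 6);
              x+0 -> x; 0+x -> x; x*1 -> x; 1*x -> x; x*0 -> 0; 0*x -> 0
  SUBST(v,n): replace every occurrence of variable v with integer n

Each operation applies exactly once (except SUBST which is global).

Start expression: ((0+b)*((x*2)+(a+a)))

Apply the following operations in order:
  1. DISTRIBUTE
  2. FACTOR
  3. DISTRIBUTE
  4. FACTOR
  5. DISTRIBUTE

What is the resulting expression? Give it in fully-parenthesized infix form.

Answer: (((0+b)*(x*2))+((0+b)*(a+a)))

Derivation:
Start: ((0+b)*((x*2)+(a+a)))
Apply DISTRIBUTE at root (target: ((0+b)*((x*2)+(a+a)))): ((0+b)*((x*2)+(a+a))) -> (((0+b)*(x*2))+((0+b)*(a+a)))
Apply FACTOR at root (target: (((0+b)*(x*2))+((0+b)*(a+a)))): (((0+b)*(x*2))+((0+b)*(a+a))) -> ((0+b)*((x*2)+(a+a)))
Apply DISTRIBUTE at root (target: ((0+b)*((x*2)+(a+a)))): ((0+b)*((x*2)+(a+a))) -> (((0+b)*(x*2))+((0+b)*(a+a)))
Apply FACTOR at root (target: (((0+b)*(x*2))+((0+b)*(a+a)))): (((0+b)*(x*2))+((0+b)*(a+a))) -> ((0+b)*((x*2)+(a+a)))
Apply DISTRIBUTE at root (target: ((0+b)*((x*2)+(a+a)))): ((0+b)*((x*2)+(a+a))) -> (((0+b)*(x*2))+((0+b)*(a+a)))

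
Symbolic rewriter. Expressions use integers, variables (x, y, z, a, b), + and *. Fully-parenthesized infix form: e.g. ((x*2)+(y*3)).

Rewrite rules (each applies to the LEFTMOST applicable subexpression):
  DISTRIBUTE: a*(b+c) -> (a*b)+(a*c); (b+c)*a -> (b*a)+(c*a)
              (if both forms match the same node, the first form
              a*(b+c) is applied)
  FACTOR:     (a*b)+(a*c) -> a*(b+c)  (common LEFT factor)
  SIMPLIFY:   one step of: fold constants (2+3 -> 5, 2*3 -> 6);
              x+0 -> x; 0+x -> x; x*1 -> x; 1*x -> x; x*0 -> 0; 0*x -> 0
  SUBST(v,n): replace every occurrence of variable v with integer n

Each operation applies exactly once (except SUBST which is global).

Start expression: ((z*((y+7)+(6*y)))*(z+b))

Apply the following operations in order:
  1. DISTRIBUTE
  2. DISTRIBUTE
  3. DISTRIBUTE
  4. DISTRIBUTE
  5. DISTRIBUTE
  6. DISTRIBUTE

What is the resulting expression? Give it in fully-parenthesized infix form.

Answer: (((((z*y)*z)+((z*7)*z))+((z*(6*y))*z))+(((z*(y+7))+(z*(6*y)))*b))

Derivation:
Start: ((z*((y+7)+(6*y)))*(z+b))
Apply DISTRIBUTE at root (target: ((z*((y+7)+(6*y)))*(z+b))): ((z*((y+7)+(6*y)))*(z+b)) -> (((z*((y+7)+(6*y)))*z)+((z*((y+7)+(6*y)))*b))
Apply DISTRIBUTE at LL (target: (z*((y+7)+(6*y)))): (((z*((y+7)+(6*y)))*z)+((z*((y+7)+(6*y)))*b)) -> ((((z*(y+7))+(z*(6*y)))*z)+((z*((y+7)+(6*y)))*b))
Apply DISTRIBUTE at L (target: (((z*(y+7))+(z*(6*y)))*z)): ((((z*(y+7))+(z*(6*y)))*z)+((z*((y+7)+(6*y)))*b)) -> ((((z*(y+7))*z)+((z*(6*y))*z))+((z*((y+7)+(6*y)))*b))
Apply DISTRIBUTE at LLL (target: (z*(y+7))): ((((z*(y+7))*z)+((z*(6*y))*z))+((z*((y+7)+(6*y)))*b)) -> (((((z*y)+(z*7))*z)+((z*(6*y))*z))+((z*((y+7)+(6*y)))*b))
Apply DISTRIBUTE at LL (target: (((z*y)+(z*7))*z)): (((((z*y)+(z*7))*z)+((z*(6*y))*z))+((z*((y+7)+(6*y)))*b)) -> (((((z*y)*z)+((z*7)*z))+((z*(6*y))*z))+((z*((y+7)+(6*y)))*b))
Apply DISTRIBUTE at RL (target: (z*((y+7)+(6*y)))): (((((z*y)*z)+((z*7)*z))+((z*(6*y))*z))+((z*((y+7)+(6*y)))*b)) -> (((((z*y)*z)+((z*7)*z))+((z*(6*y))*z))+(((z*(y+7))+(z*(6*y)))*b))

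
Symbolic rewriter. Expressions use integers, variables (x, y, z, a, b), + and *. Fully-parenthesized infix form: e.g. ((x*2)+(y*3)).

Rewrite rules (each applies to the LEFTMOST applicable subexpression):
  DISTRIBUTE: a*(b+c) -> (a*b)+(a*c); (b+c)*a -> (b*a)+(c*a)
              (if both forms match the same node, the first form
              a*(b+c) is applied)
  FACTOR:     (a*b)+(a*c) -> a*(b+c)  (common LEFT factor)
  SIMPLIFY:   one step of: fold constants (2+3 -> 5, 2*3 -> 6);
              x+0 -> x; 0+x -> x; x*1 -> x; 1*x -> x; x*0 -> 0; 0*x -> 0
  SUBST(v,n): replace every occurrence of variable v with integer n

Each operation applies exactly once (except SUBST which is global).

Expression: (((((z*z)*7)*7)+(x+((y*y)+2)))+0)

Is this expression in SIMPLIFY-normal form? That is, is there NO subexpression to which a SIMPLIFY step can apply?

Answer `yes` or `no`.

Answer: no

Derivation:
Expression: (((((z*z)*7)*7)+(x+((y*y)+2)))+0)
Scanning for simplifiable subexpressions (pre-order)...
  at root: (((((z*z)*7)*7)+(x+((y*y)+2)))+0) (SIMPLIFIABLE)
  at L: ((((z*z)*7)*7)+(x+((y*y)+2))) (not simplifiable)
  at LL: (((z*z)*7)*7) (not simplifiable)
  at LLL: ((z*z)*7) (not simplifiable)
  at LLLL: (z*z) (not simplifiable)
  at LR: (x+((y*y)+2)) (not simplifiable)
  at LRR: ((y*y)+2) (not simplifiable)
  at LRRL: (y*y) (not simplifiable)
Found simplifiable subexpr at path root: (((((z*z)*7)*7)+(x+((y*y)+2)))+0)
One SIMPLIFY step would give: ((((z*z)*7)*7)+(x+((y*y)+2)))
-> NOT in normal form.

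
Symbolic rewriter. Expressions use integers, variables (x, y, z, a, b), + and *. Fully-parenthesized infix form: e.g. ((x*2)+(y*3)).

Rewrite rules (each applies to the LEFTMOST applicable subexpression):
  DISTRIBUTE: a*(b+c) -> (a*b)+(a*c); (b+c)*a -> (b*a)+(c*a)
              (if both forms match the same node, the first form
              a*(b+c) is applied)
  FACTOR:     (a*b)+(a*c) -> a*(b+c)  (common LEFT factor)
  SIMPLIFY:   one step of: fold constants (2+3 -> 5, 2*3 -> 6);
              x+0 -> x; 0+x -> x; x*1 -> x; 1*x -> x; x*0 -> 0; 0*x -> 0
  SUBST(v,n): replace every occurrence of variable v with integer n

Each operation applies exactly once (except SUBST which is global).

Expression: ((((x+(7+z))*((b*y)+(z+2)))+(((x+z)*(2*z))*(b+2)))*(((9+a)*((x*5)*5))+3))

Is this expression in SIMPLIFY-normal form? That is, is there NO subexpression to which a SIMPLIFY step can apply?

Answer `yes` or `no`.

Expression: ((((x+(7+z))*((b*y)+(z+2)))+(((x+z)*(2*z))*(b+2)))*(((9+a)*((x*5)*5))+3))
Scanning for simplifiable subexpressions (pre-order)...
  at root: ((((x+(7+z))*((b*y)+(z+2)))+(((x+z)*(2*z))*(b+2)))*(((9+a)*((x*5)*5))+3)) (not simplifiable)
  at L: (((x+(7+z))*((b*y)+(z+2)))+(((x+z)*(2*z))*(b+2))) (not simplifiable)
  at LL: ((x+(7+z))*((b*y)+(z+2))) (not simplifiable)
  at LLL: (x+(7+z)) (not simplifiable)
  at LLLR: (7+z) (not simplifiable)
  at LLR: ((b*y)+(z+2)) (not simplifiable)
  at LLRL: (b*y) (not simplifiable)
  at LLRR: (z+2) (not simplifiable)
  at LR: (((x+z)*(2*z))*(b+2)) (not simplifiable)
  at LRL: ((x+z)*(2*z)) (not simplifiable)
  at LRLL: (x+z) (not simplifiable)
  at LRLR: (2*z) (not simplifiable)
  at LRR: (b+2) (not simplifiable)
  at R: (((9+a)*((x*5)*5))+3) (not simplifiable)
  at RL: ((9+a)*((x*5)*5)) (not simplifiable)
  at RLL: (9+a) (not simplifiable)
  at RLR: ((x*5)*5) (not simplifiable)
  at RLRL: (x*5) (not simplifiable)
Result: no simplifiable subexpression found -> normal form.

Answer: yes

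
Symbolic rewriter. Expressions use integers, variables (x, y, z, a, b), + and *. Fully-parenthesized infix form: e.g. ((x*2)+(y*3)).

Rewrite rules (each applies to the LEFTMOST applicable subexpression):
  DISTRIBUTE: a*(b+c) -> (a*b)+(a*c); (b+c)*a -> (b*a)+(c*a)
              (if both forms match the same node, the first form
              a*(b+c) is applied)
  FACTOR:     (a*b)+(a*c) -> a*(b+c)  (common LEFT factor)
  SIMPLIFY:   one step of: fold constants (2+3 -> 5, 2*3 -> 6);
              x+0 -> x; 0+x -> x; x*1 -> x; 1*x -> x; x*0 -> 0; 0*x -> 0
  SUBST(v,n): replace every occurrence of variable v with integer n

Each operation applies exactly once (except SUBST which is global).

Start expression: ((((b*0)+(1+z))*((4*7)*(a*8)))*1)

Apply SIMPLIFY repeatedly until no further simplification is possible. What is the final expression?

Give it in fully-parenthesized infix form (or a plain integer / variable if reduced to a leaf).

Answer: ((1+z)*(28*(a*8)))

Derivation:
Start: ((((b*0)+(1+z))*((4*7)*(a*8)))*1)
Step 1: at root: ((((b*0)+(1+z))*((4*7)*(a*8)))*1) -> (((b*0)+(1+z))*((4*7)*(a*8))); overall: ((((b*0)+(1+z))*((4*7)*(a*8)))*1) -> (((b*0)+(1+z))*((4*7)*(a*8)))
Step 2: at LL: (b*0) -> 0; overall: (((b*0)+(1+z))*((4*7)*(a*8))) -> ((0+(1+z))*((4*7)*(a*8)))
Step 3: at L: (0+(1+z)) -> (1+z); overall: ((0+(1+z))*((4*7)*(a*8))) -> ((1+z)*((4*7)*(a*8)))
Step 4: at RL: (4*7) -> 28; overall: ((1+z)*((4*7)*(a*8))) -> ((1+z)*(28*(a*8)))
Fixed point: ((1+z)*(28*(a*8)))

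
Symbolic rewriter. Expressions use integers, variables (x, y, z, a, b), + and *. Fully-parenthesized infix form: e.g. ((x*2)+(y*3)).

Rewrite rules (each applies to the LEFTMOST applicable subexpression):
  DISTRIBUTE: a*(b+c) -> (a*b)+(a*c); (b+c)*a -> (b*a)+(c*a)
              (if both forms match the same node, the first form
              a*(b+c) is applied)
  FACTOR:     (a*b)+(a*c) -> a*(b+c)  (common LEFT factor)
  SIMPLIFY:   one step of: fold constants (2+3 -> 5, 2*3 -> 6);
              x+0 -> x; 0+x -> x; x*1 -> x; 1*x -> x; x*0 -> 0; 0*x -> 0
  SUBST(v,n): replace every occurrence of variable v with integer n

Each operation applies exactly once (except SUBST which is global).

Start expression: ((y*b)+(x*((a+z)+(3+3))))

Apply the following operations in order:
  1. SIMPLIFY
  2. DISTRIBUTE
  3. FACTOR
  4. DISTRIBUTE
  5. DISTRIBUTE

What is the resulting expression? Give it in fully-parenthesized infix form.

Answer: ((y*b)+(((x*a)+(x*z))+(x*6)))

Derivation:
Start: ((y*b)+(x*((a+z)+(3+3))))
Apply SIMPLIFY at RRR (target: (3+3)): ((y*b)+(x*((a+z)+(3+3)))) -> ((y*b)+(x*((a+z)+6)))
Apply DISTRIBUTE at R (target: (x*((a+z)+6))): ((y*b)+(x*((a+z)+6))) -> ((y*b)+((x*(a+z))+(x*6)))
Apply FACTOR at R (target: ((x*(a+z))+(x*6))): ((y*b)+((x*(a+z))+(x*6))) -> ((y*b)+(x*((a+z)+6)))
Apply DISTRIBUTE at R (target: (x*((a+z)+6))): ((y*b)+(x*((a+z)+6))) -> ((y*b)+((x*(a+z))+(x*6)))
Apply DISTRIBUTE at RL (target: (x*(a+z))): ((y*b)+((x*(a+z))+(x*6))) -> ((y*b)+(((x*a)+(x*z))+(x*6)))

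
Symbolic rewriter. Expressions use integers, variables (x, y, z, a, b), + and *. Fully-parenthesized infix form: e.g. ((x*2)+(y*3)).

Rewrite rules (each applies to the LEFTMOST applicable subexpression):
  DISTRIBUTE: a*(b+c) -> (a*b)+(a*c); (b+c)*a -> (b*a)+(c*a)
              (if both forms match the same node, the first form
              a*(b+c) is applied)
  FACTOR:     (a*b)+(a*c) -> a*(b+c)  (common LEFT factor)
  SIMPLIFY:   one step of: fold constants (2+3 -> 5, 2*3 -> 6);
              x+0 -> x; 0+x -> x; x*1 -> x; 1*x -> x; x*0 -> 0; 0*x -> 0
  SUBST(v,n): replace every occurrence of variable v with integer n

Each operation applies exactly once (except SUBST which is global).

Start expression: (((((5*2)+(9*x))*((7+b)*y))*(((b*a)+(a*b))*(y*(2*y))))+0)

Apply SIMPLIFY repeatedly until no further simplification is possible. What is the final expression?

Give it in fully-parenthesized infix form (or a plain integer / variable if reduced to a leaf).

Answer: (((10+(9*x))*((7+b)*y))*(((b*a)+(a*b))*(y*(2*y))))

Derivation:
Start: (((((5*2)+(9*x))*((7+b)*y))*(((b*a)+(a*b))*(y*(2*y))))+0)
Step 1: at root: (((((5*2)+(9*x))*((7+b)*y))*(((b*a)+(a*b))*(y*(2*y))))+0) -> ((((5*2)+(9*x))*((7+b)*y))*(((b*a)+(a*b))*(y*(2*y)))); overall: (((((5*2)+(9*x))*((7+b)*y))*(((b*a)+(a*b))*(y*(2*y))))+0) -> ((((5*2)+(9*x))*((7+b)*y))*(((b*a)+(a*b))*(y*(2*y))))
Step 2: at LLL: (5*2) -> 10; overall: ((((5*2)+(9*x))*((7+b)*y))*(((b*a)+(a*b))*(y*(2*y)))) -> (((10+(9*x))*((7+b)*y))*(((b*a)+(a*b))*(y*(2*y))))
Fixed point: (((10+(9*x))*((7+b)*y))*(((b*a)+(a*b))*(y*(2*y))))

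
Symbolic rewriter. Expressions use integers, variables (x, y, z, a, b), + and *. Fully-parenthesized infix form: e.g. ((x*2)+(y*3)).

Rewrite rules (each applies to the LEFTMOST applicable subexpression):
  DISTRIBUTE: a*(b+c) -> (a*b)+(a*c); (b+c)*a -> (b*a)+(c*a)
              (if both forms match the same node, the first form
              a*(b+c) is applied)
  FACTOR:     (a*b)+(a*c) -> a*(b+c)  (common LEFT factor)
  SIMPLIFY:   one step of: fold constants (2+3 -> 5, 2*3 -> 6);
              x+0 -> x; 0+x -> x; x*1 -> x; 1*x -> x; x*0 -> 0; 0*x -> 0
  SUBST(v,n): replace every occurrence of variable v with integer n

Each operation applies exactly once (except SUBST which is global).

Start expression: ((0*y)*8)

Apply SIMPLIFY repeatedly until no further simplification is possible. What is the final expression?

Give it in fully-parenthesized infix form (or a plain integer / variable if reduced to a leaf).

Start: ((0*y)*8)
Step 1: at L: (0*y) -> 0; overall: ((0*y)*8) -> (0*8)
Step 2: at root: (0*8) -> 0; overall: (0*8) -> 0
Fixed point: 0

Answer: 0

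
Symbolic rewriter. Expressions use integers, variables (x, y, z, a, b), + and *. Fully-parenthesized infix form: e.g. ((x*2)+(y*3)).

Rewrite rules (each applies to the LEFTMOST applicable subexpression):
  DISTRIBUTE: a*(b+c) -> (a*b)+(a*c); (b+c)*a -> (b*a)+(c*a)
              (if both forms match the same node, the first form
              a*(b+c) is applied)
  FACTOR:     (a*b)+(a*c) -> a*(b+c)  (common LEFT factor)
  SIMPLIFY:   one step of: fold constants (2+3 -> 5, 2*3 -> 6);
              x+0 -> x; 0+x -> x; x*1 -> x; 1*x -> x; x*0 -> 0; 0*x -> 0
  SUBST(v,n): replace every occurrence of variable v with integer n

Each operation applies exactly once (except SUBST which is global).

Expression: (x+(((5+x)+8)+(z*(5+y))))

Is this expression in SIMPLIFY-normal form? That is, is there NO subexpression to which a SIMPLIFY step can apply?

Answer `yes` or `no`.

Answer: yes

Derivation:
Expression: (x+(((5+x)+8)+(z*(5+y))))
Scanning for simplifiable subexpressions (pre-order)...
  at root: (x+(((5+x)+8)+(z*(5+y)))) (not simplifiable)
  at R: (((5+x)+8)+(z*(5+y))) (not simplifiable)
  at RL: ((5+x)+8) (not simplifiable)
  at RLL: (5+x) (not simplifiable)
  at RR: (z*(5+y)) (not simplifiable)
  at RRR: (5+y) (not simplifiable)
Result: no simplifiable subexpression found -> normal form.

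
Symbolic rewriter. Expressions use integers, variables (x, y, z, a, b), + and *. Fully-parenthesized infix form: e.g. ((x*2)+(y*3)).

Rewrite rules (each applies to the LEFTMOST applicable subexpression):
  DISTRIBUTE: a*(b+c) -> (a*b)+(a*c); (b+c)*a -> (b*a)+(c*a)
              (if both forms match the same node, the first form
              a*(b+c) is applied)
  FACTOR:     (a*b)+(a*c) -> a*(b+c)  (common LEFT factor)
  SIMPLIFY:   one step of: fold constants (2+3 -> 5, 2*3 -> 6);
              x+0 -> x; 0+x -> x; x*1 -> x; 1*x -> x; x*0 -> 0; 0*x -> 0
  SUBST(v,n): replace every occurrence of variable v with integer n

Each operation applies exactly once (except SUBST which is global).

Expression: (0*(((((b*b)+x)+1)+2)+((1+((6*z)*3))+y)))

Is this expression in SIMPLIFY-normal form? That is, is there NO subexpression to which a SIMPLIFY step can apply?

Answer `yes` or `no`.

Answer: no

Derivation:
Expression: (0*(((((b*b)+x)+1)+2)+((1+((6*z)*3))+y)))
Scanning for simplifiable subexpressions (pre-order)...
  at root: (0*(((((b*b)+x)+1)+2)+((1+((6*z)*3))+y))) (SIMPLIFIABLE)
  at R: (((((b*b)+x)+1)+2)+((1+((6*z)*3))+y)) (not simplifiable)
  at RL: ((((b*b)+x)+1)+2) (not simplifiable)
  at RLL: (((b*b)+x)+1) (not simplifiable)
  at RLLL: ((b*b)+x) (not simplifiable)
  at RLLLL: (b*b) (not simplifiable)
  at RR: ((1+((6*z)*3))+y) (not simplifiable)
  at RRL: (1+((6*z)*3)) (not simplifiable)
  at RRLR: ((6*z)*3) (not simplifiable)
  at RRLRL: (6*z) (not simplifiable)
Found simplifiable subexpr at path root: (0*(((((b*b)+x)+1)+2)+((1+((6*z)*3))+y)))
One SIMPLIFY step would give: 0
-> NOT in normal form.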